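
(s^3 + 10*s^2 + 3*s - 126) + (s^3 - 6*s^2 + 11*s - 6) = 2*s^3 + 4*s^2 + 14*s - 132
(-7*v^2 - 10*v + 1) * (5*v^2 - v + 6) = -35*v^4 - 43*v^3 - 27*v^2 - 61*v + 6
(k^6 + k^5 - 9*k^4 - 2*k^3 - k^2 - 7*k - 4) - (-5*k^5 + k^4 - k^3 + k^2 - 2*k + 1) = k^6 + 6*k^5 - 10*k^4 - k^3 - 2*k^2 - 5*k - 5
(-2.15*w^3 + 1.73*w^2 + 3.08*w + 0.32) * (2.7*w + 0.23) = -5.805*w^4 + 4.1765*w^3 + 8.7139*w^2 + 1.5724*w + 0.0736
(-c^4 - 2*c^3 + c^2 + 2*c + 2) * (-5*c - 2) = 5*c^5 + 12*c^4 - c^3 - 12*c^2 - 14*c - 4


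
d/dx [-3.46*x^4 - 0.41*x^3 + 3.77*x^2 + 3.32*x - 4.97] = -13.84*x^3 - 1.23*x^2 + 7.54*x + 3.32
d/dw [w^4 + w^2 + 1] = 4*w^3 + 2*w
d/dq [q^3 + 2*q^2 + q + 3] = 3*q^2 + 4*q + 1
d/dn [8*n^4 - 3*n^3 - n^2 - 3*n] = 32*n^3 - 9*n^2 - 2*n - 3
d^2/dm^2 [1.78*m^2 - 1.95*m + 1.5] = 3.56000000000000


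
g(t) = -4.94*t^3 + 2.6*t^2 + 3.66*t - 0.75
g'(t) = -14.82*t^2 + 5.2*t + 3.66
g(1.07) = 0.09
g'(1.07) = -7.74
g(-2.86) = 125.61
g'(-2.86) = -132.43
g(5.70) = -810.27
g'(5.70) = -448.20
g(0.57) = 1.27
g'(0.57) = 1.81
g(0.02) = -0.68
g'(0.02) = 3.76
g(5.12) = -576.89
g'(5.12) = -358.21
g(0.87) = 1.15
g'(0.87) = -3.03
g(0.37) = 0.71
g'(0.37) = 3.56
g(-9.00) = 3778.17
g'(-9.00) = -1243.56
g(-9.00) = 3778.17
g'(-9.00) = -1243.56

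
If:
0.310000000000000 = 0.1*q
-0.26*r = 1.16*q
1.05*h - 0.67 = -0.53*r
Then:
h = 7.62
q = 3.10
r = -13.83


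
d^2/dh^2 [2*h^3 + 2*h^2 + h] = 12*h + 4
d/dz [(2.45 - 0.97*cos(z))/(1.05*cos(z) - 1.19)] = 1.4182*sin(z)/(1.05*cos(z) - 1.19)^2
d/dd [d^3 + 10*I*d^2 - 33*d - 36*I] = 3*d^2 + 20*I*d - 33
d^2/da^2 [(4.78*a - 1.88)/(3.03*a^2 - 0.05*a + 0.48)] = ((11.8708 - 86.9004*a)*(3.03*a^2 - 0.05*a + 0.48) + (4.78*a - 1.88)*(6.06*a - 0.05)*(12.12*a - 0.1))/(3.03*a^2 - 0.05*a + 0.48)^3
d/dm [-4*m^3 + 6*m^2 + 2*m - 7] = -12*m^2 + 12*m + 2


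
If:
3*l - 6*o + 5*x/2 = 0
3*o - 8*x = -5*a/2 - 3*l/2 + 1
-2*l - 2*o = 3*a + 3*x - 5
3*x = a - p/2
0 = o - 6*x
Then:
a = -1157/157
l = 1273/157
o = 684/157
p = -2998/157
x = 114/157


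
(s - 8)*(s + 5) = s^2 - 3*s - 40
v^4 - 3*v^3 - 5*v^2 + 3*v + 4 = (v - 4)*(v - 1)*(v + 1)^2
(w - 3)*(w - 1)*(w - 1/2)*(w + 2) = w^4 - 5*w^3/2 - 4*w^2 + 17*w/2 - 3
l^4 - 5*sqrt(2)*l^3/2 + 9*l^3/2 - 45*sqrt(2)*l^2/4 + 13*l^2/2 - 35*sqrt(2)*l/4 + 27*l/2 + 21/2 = (l + 1)*(l + 7/2)*(l - 3*sqrt(2)/2)*(l - sqrt(2))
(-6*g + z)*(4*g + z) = -24*g^2 - 2*g*z + z^2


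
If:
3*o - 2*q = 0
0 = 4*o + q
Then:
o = 0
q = 0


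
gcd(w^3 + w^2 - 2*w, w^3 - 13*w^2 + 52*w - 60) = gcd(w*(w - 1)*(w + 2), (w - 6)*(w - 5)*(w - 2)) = 1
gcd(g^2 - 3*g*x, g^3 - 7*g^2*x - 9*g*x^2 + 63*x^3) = -g + 3*x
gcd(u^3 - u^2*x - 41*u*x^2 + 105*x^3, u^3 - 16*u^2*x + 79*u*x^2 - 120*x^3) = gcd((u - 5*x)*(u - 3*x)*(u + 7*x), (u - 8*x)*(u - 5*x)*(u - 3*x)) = u^2 - 8*u*x + 15*x^2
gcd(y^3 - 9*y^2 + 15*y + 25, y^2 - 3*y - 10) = y - 5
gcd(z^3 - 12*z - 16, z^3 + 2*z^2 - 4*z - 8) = z^2 + 4*z + 4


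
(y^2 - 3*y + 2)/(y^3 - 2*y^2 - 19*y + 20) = (y - 2)/(y^2 - y - 20)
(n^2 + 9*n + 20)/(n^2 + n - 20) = (n + 4)/(n - 4)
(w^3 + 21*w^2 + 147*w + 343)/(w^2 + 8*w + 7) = (w^2 + 14*w + 49)/(w + 1)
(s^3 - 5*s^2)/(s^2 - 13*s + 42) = s^2*(s - 5)/(s^2 - 13*s + 42)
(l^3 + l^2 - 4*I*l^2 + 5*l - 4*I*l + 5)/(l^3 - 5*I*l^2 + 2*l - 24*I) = (l^3 + l^2*(1 - 4*I) + l*(5 - 4*I) + 5)/(l^3 - 5*I*l^2 + 2*l - 24*I)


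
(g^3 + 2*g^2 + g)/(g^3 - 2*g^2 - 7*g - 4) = g/(g - 4)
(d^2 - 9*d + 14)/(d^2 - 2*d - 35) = (d - 2)/(d + 5)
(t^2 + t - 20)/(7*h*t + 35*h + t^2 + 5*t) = (t - 4)/(7*h + t)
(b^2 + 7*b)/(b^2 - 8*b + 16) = b*(b + 7)/(b^2 - 8*b + 16)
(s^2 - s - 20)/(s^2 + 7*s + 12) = (s - 5)/(s + 3)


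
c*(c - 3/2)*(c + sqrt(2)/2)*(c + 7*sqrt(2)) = c^4 - 3*c^3/2 + 15*sqrt(2)*c^3/2 - 45*sqrt(2)*c^2/4 + 7*c^2 - 21*c/2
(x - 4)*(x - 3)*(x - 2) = x^3 - 9*x^2 + 26*x - 24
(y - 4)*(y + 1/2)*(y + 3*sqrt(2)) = y^3 - 7*y^2/2 + 3*sqrt(2)*y^2 - 21*sqrt(2)*y/2 - 2*y - 6*sqrt(2)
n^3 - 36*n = n*(n - 6)*(n + 6)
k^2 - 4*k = k*(k - 4)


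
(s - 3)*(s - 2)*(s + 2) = s^3 - 3*s^2 - 4*s + 12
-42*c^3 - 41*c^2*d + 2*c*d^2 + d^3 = (-6*c + d)*(c + d)*(7*c + d)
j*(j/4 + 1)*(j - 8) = j^3/4 - j^2 - 8*j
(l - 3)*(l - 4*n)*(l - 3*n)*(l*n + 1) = l^4*n - 7*l^3*n^2 - 3*l^3*n + l^3 + 12*l^2*n^3 + 21*l^2*n^2 - 7*l^2*n - 3*l^2 - 36*l*n^3 + 12*l*n^2 + 21*l*n - 36*n^2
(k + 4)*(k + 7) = k^2 + 11*k + 28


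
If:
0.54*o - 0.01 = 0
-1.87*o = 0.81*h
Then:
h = -0.04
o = 0.02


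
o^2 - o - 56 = (o - 8)*(o + 7)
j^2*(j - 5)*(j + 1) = j^4 - 4*j^3 - 5*j^2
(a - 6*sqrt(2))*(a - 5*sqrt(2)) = a^2 - 11*sqrt(2)*a + 60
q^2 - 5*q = q*(q - 5)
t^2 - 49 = (t - 7)*(t + 7)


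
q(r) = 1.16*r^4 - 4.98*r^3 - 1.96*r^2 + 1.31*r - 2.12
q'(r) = 4.64*r^3 - 14.94*r^2 - 3.92*r + 1.31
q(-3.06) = 219.91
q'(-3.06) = -259.54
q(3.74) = -58.20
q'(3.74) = 20.41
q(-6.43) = 3215.25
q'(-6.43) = -1824.71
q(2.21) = -34.88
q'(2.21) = -30.24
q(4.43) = -20.98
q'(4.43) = 94.14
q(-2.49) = 103.94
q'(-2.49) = -153.19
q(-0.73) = -1.85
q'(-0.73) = -5.59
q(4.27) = -34.35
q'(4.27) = 73.42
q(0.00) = -2.12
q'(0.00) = 1.31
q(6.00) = 362.86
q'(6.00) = 442.19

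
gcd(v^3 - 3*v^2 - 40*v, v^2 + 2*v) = v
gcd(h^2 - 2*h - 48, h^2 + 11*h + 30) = h + 6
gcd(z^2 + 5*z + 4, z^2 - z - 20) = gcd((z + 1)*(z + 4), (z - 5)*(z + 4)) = z + 4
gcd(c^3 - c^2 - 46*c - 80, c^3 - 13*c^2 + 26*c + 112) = c^2 - 6*c - 16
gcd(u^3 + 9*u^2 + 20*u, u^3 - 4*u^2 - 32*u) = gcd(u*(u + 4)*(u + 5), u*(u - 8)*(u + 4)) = u^2 + 4*u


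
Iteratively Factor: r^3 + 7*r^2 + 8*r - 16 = (r + 4)*(r^2 + 3*r - 4) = (r + 4)^2*(r - 1)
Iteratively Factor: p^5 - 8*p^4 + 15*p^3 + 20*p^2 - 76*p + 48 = (p - 3)*(p^4 - 5*p^3 + 20*p - 16) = (p - 3)*(p - 2)*(p^3 - 3*p^2 - 6*p + 8) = (p - 4)*(p - 3)*(p - 2)*(p^2 + p - 2) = (p - 4)*(p - 3)*(p - 2)*(p - 1)*(p + 2)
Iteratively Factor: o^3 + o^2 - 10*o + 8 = (o - 1)*(o^2 + 2*o - 8) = (o - 1)*(o + 4)*(o - 2)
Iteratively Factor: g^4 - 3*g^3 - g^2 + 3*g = (g)*(g^3 - 3*g^2 - g + 3) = g*(g - 3)*(g^2 - 1) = g*(g - 3)*(g + 1)*(g - 1)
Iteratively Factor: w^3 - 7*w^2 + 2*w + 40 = (w + 2)*(w^2 - 9*w + 20) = (w - 5)*(w + 2)*(w - 4)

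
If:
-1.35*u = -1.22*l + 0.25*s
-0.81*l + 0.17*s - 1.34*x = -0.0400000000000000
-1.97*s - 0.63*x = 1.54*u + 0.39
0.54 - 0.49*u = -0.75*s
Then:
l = 0.37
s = -0.45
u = 0.42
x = -0.25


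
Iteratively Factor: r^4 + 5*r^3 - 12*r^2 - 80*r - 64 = (r + 4)*(r^3 + r^2 - 16*r - 16) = (r - 4)*(r + 4)*(r^2 + 5*r + 4) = (r - 4)*(r + 4)^2*(r + 1)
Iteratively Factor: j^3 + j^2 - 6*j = (j)*(j^2 + j - 6) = j*(j + 3)*(j - 2)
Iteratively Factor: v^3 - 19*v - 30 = (v + 2)*(v^2 - 2*v - 15) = (v + 2)*(v + 3)*(v - 5)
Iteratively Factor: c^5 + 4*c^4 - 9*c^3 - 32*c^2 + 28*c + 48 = (c - 2)*(c^4 + 6*c^3 + 3*c^2 - 26*c - 24) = (c - 2)*(c + 4)*(c^3 + 2*c^2 - 5*c - 6) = (c - 2)*(c + 1)*(c + 4)*(c^2 + c - 6) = (c - 2)*(c + 1)*(c + 3)*(c + 4)*(c - 2)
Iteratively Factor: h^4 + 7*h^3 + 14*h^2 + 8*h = (h + 4)*(h^3 + 3*h^2 + 2*h) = (h + 2)*(h + 4)*(h^2 + h) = h*(h + 2)*(h + 4)*(h + 1)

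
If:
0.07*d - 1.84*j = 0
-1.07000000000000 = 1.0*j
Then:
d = -28.13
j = -1.07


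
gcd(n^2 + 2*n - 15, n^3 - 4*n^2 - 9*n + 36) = n - 3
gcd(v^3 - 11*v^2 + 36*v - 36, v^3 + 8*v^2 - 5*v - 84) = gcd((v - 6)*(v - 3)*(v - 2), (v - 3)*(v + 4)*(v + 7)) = v - 3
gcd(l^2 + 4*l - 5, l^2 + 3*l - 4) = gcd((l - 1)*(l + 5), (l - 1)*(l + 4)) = l - 1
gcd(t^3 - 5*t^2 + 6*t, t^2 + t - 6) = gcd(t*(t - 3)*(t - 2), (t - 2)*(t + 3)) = t - 2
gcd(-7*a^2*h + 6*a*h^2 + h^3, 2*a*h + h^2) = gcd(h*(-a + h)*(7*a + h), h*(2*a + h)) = h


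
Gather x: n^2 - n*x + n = n^2 - n*x + n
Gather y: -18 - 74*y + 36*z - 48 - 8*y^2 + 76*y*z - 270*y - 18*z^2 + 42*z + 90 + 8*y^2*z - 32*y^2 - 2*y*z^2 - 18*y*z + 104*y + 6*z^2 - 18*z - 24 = y^2*(8*z - 40) + y*(-2*z^2 + 58*z - 240) - 12*z^2 + 60*z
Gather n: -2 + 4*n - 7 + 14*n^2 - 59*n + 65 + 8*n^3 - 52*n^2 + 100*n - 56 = 8*n^3 - 38*n^2 + 45*n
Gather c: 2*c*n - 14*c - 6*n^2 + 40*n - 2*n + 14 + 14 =c*(2*n - 14) - 6*n^2 + 38*n + 28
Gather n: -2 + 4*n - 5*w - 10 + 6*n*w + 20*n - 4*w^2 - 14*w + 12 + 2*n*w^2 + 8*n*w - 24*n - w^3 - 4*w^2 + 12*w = n*(2*w^2 + 14*w) - w^3 - 8*w^2 - 7*w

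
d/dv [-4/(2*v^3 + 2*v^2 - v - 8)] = 4*(6*v^2 + 4*v - 1)/(2*v^3 + 2*v^2 - v - 8)^2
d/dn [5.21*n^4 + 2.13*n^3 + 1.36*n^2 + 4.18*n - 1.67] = 20.84*n^3 + 6.39*n^2 + 2.72*n + 4.18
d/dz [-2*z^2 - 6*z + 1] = -4*z - 6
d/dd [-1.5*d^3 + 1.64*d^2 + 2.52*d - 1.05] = -4.5*d^2 + 3.28*d + 2.52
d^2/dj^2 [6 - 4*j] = 0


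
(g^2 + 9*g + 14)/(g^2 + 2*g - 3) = (g^2 + 9*g + 14)/(g^2 + 2*g - 3)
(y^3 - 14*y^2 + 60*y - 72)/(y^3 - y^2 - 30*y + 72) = (y^3 - 14*y^2 + 60*y - 72)/(y^3 - y^2 - 30*y + 72)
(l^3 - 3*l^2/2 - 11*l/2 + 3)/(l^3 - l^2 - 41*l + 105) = (l^2 + 3*l/2 - 1)/(l^2 + 2*l - 35)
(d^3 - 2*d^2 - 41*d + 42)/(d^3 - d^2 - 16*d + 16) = (d^2 - d - 42)/(d^2 - 16)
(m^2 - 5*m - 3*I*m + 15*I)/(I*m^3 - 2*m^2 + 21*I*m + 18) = I*(5 - m)/(m^2 + 5*I*m + 6)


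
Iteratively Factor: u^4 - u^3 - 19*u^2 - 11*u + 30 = (u - 5)*(u^3 + 4*u^2 + u - 6) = (u - 5)*(u + 3)*(u^2 + u - 2) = (u - 5)*(u - 1)*(u + 3)*(u + 2)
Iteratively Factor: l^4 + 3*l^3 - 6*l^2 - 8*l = (l + 4)*(l^3 - l^2 - 2*l) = l*(l + 4)*(l^2 - l - 2) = l*(l - 2)*(l + 4)*(l + 1)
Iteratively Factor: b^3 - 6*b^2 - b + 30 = (b - 5)*(b^2 - b - 6) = (b - 5)*(b + 2)*(b - 3)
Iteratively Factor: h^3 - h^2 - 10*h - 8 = (h + 2)*(h^2 - 3*h - 4) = (h + 1)*(h + 2)*(h - 4)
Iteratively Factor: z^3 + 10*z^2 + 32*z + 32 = (z + 2)*(z^2 + 8*z + 16) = (z + 2)*(z + 4)*(z + 4)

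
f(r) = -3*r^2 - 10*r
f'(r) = -6*r - 10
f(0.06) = -0.61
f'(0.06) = -10.36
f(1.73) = -26.28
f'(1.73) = -20.38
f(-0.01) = 0.10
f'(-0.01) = -9.94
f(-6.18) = -52.78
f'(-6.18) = 27.08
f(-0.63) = 5.11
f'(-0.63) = -6.22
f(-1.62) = 8.33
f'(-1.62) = -0.28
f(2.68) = -48.35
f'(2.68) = -26.08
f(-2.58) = 5.83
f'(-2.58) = 5.48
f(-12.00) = -312.00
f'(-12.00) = 62.00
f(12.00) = -552.00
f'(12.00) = -82.00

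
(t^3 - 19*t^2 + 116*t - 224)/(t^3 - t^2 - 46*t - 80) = (t^2 - 11*t + 28)/(t^2 + 7*t + 10)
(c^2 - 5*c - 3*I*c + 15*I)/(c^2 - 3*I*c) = (c - 5)/c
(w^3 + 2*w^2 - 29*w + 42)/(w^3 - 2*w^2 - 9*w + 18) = (w + 7)/(w + 3)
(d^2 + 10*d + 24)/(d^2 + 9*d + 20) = (d + 6)/(d + 5)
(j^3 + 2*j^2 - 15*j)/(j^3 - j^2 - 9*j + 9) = j*(j + 5)/(j^2 + 2*j - 3)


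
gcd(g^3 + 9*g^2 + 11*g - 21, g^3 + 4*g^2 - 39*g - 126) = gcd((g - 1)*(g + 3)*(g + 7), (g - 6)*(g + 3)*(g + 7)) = g^2 + 10*g + 21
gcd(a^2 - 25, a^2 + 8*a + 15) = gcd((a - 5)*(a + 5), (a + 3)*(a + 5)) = a + 5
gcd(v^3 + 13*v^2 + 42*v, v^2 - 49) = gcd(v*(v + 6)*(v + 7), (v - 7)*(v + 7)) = v + 7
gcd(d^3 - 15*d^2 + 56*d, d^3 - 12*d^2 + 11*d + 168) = d^2 - 15*d + 56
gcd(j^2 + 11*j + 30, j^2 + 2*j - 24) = j + 6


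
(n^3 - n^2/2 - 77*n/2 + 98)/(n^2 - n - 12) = (2*n^2 + 7*n - 49)/(2*(n + 3))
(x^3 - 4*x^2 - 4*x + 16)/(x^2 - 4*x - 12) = (x^2 - 6*x + 8)/(x - 6)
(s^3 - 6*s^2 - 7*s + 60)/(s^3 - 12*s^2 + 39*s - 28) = (s^2 - 2*s - 15)/(s^2 - 8*s + 7)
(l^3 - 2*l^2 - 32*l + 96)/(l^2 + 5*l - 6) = (l^2 - 8*l + 16)/(l - 1)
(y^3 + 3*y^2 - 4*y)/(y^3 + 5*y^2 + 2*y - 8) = y/(y + 2)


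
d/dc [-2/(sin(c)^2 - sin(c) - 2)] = 2*(2*sin(c) - 1)*cos(c)/(sin(c) + cos(c)^2 + 1)^2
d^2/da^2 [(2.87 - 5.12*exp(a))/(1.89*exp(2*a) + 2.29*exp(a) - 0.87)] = (-18.289152*exp(4*a) + 63.16758*exp(3*a) - 13.247955*exp(2*a) + 23.726555*exp(a) + 1.842573)*exp(a)/(6.751269*exp(6*a) + 24.540327*exp(5*a) + 20.410866*exp(4*a) - 10.583693*exp(3*a) - 9.395478*exp(2*a) + 5.199903*exp(a) - 0.658503)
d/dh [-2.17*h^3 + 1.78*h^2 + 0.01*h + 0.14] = -6.51*h^2 + 3.56*h + 0.01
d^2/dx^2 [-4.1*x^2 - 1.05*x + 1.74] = -8.20000000000000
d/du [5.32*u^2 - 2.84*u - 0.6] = 10.64*u - 2.84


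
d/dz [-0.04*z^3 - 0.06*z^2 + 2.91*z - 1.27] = -0.12*z^2 - 0.12*z + 2.91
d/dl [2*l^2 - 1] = 4*l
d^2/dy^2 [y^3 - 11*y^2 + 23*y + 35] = 6*y - 22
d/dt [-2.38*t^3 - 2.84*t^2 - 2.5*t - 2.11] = -7.14*t^2 - 5.68*t - 2.5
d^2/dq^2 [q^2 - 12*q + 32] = 2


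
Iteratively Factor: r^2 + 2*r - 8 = (r - 2)*(r + 4)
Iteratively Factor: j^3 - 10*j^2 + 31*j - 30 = (j - 5)*(j^2 - 5*j + 6) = (j - 5)*(j - 3)*(j - 2)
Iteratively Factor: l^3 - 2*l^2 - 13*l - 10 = (l + 2)*(l^2 - 4*l - 5) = (l - 5)*(l + 2)*(l + 1)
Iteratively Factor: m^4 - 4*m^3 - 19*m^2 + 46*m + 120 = (m + 3)*(m^3 - 7*m^2 + 2*m + 40) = (m + 2)*(m + 3)*(m^2 - 9*m + 20) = (m - 4)*(m + 2)*(m + 3)*(m - 5)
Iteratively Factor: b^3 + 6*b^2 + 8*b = (b + 2)*(b^2 + 4*b) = (b + 2)*(b + 4)*(b)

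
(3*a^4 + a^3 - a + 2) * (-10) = -30*a^4 - 10*a^3 + 10*a - 20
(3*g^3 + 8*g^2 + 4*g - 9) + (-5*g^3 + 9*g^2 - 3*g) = -2*g^3 + 17*g^2 + g - 9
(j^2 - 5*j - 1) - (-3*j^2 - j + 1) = 4*j^2 - 4*j - 2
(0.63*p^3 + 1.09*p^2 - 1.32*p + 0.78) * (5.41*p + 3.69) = 3.4083*p^4 + 8.2216*p^3 - 3.1191*p^2 - 0.651*p + 2.8782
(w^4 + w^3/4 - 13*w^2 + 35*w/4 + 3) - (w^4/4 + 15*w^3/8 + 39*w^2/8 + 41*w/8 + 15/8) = 3*w^4/4 - 13*w^3/8 - 143*w^2/8 + 29*w/8 + 9/8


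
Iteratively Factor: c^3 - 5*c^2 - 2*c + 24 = (c - 3)*(c^2 - 2*c - 8) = (c - 4)*(c - 3)*(c + 2)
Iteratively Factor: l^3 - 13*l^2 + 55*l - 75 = (l - 3)*(l^2 - 10*l + 25) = (l - 5)*(l - 3)*(l - 5)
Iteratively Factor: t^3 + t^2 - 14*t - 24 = (t - 4)*(t^2 + 5*t + 6) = (t - 4)*(t + 3)*(t + 2)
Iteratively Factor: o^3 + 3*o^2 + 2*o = (o + 2)*(o^2 + o) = o*(o + 2)*(o + 1)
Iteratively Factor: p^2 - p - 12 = (p + 3)*(p - 4)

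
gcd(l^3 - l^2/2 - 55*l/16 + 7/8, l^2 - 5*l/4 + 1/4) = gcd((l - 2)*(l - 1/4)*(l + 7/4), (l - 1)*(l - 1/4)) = l - 1/4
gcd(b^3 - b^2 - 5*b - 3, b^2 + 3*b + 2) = b + 1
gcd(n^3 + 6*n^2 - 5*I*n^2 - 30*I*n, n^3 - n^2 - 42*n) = n^2 + 6*n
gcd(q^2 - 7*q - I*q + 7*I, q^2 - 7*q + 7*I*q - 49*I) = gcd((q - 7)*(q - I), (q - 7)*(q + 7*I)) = q - 7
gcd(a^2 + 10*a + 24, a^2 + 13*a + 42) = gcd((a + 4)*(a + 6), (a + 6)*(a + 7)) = a + 6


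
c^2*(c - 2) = c^3 - 2*c^2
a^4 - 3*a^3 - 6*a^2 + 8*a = a*(a - 4)*(a - 1)*(a + 2)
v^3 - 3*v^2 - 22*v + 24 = (v - 6)*(v - 1)*(v + 4)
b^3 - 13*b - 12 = (b - 4)*(b + 1)*(b + 3)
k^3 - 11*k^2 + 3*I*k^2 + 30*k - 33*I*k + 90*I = (k - 6)*(k - 5)*(k + 3*I)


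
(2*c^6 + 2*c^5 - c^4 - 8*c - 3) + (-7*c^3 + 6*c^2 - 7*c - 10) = 2*c^6 + 2*c^5 - c^4 - 7*c^3 + 6*c^2 - 15*c - 13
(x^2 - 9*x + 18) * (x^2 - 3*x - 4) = x^4 - 12*x^3 + 41*x^2 - 18*x - 72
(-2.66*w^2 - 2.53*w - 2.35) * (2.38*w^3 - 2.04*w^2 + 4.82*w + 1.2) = -6.3308*w^5 - 0.594999999999999*w^4 - 13.253*w^3 - 10.5926*w^2 - 14.363*w - 2.82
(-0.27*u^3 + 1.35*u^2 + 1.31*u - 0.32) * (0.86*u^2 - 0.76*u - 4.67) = -0.2322*u^5 + 1.3662*u^4 + 1.3615*u^3 - 7.5753*u^2 - 5.8745*u + 1.4944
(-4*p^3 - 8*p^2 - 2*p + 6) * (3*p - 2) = -12*p^4 - 16*p^3 + 10*p^2 + 22*p - 12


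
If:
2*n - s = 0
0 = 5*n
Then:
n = 0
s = 0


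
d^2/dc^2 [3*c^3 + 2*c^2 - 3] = 18*c + 4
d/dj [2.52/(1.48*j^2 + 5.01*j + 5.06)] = (-7.4592*j - 12.6252)/(1.48*j^2 + 5.01*j + 5.06)^2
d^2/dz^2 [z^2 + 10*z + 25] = 2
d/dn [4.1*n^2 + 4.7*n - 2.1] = 8.2*n + 4.7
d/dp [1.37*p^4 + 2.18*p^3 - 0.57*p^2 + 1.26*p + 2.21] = 5.48*p^3 + 6.54*p^2 - 1.14*p + 1.26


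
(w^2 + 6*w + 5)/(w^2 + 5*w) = (w + 1)/w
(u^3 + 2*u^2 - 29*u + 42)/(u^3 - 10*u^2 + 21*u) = (u^2 + 5*u - 14)/(u*(u - 7))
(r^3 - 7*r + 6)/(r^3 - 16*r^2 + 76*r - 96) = (r^2 + 2*r - 3)/(r^2 - 14*r + 48)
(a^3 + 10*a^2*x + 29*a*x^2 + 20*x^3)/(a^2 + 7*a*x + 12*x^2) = (a^2 + 6*a*x + 5*x^2)/(a + 3*x)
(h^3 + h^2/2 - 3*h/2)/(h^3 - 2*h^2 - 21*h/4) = 2*(h - 1)/(2*h - 7)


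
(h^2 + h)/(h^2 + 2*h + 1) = h/(h + 1)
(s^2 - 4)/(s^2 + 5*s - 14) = (s + 2)/(s + 7)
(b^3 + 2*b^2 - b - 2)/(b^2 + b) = b + 1 - 2/b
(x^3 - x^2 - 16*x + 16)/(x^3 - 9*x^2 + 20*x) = (x^2 + 3*x - 4)/(x*(x - 5))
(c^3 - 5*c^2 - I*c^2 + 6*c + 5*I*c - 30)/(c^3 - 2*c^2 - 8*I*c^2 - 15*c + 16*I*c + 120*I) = (c^2 - I*c + 6)/(c^2 + c*(3 - 8*I) - 24*I)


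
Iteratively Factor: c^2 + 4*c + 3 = (c + 3)*(c + 1)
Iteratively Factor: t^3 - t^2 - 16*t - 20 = (t + 2)*(t^2 - 3*t - 10) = (t - 5)*(t + 2)*(t + 2)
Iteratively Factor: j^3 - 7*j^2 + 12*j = (j)*(j^2 - 7*j + 12) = j*(j - 4)*(j - 3)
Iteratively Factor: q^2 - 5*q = (q - 5)*(q)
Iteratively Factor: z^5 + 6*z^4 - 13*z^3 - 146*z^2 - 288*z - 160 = (z + 4)*(z^4 + 2*z^3 - 21*z^2 - 62*z - 40) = (z + 1)*(z + 4)*(z^3 + z^2 - 22*z - 40) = (z + 1)*(z + 2)*(z + 4)*(z^2 - z - 20) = (z - 5)*(z + 1)*(z + 2)*(z + 4)*(z + 4)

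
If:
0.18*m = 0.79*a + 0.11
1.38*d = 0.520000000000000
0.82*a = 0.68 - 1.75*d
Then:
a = 0.03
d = 0.38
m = 0.72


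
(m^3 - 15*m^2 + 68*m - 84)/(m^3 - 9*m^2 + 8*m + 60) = (m^2 - 9*m + 14)/(m^2 - 3*m - 10)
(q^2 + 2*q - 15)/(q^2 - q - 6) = (q + 5)/(q + 2)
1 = 1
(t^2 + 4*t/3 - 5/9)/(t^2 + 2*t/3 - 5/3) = (t - 1/3)/(t - 1)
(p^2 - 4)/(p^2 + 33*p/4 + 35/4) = 4*(p^2 - 4)/(4*p^2 + 33*p + 35)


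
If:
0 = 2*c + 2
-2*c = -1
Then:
No Solution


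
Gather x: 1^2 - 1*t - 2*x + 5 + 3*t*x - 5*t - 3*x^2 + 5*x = -6*t - 3*x^2 + x*(3*t + 3) + 6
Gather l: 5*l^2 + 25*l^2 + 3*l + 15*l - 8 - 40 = 30*l^2 + 18*l - 48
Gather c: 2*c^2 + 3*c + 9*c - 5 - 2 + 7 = 2*c^2 + 12*c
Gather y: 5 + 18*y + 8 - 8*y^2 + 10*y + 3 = -8*y^2 + 28*y + 16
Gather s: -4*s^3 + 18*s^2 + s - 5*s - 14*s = -4*s^3 + 18*s^2 - 18*s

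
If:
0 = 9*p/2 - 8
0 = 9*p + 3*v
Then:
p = 16/9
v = -16/3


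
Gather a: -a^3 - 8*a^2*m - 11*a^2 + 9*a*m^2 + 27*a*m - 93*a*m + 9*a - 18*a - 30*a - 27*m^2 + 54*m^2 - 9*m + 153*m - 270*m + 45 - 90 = -a^3 + a^2*(-8*m - 11) + a*(9*m^2 - 66*m - 39) + 27*m^2 - 126*m - 45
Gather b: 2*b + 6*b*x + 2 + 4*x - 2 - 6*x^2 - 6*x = b*(6*x + 2) - 6*x^2 - 2*x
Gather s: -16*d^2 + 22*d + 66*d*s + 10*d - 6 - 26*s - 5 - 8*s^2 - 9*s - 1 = -16*d^2 + 32*d - 8*s^2 + s*(66*d - 35) - 12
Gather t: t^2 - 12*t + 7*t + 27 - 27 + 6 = t^2 - 5*t + 6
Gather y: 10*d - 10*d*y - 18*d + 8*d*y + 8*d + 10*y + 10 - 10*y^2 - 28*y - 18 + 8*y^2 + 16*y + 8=-2*y^2 + y*(-2*d - 2)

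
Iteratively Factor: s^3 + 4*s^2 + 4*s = (s + 2)*(s^2 + 2*s) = s*(s + 2)*(s + 2)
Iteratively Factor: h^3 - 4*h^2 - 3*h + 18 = (h + 2)*(h^2 - 6*h + 9) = (h - 3)*(h + 2)*(h - 3)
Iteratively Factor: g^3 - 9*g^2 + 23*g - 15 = (g - 1)*(g^2 - 8*g + 15) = (g - 3)*(g - 1)*(g - 5)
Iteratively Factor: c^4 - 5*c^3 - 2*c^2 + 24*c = (c)*(c^3 - 5*c^2 - 2*c + 24) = c*(c - 4)*(c^2 - c - 6) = c*(c - 4)*(c + 2)*(c - 3)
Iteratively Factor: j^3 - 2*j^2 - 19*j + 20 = (j + 4)*(j^2 - 6*j + 5) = (j - 1)*(j + 4)*(j - 5)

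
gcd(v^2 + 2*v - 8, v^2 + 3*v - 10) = v - 2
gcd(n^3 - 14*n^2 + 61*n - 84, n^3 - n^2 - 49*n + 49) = n - 7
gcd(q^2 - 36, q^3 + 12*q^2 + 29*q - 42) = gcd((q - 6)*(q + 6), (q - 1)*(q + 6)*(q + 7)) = q + 6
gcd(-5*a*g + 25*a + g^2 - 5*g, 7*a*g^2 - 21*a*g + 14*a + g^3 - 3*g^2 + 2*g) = 1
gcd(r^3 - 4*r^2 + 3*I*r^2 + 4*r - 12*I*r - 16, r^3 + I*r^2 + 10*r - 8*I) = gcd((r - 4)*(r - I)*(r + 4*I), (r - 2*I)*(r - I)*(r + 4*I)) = r^2 + 3*I*r + 4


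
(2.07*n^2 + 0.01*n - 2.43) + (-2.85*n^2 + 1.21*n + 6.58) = -0.78*n^2 + 1.22*n + 4.15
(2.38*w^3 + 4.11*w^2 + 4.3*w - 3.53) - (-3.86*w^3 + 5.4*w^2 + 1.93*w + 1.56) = 6.24*w^3 - 1.29*w^2 + 2.37*w - 5.09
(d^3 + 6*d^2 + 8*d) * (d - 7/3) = d^4 + 11*d^3/3 - 6*d^2 - 56*d/3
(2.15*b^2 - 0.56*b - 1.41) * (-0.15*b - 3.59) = -0.3225*b^3 - 7.6345*b^2 + 2.2219*b + 5.0619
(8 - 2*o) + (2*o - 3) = 5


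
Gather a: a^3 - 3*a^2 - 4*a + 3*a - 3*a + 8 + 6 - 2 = a^3 - 3*a^2 - 4*a + 12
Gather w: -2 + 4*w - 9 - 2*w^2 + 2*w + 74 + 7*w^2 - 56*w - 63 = 5*w^2 - 50*w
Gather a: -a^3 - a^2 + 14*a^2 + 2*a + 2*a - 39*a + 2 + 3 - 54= -a^3 + 13*a^2 - 35*a - 49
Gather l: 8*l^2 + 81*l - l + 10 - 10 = 8*l^2 + 80*l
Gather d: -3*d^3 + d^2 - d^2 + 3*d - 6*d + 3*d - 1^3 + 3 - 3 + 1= -3*d^3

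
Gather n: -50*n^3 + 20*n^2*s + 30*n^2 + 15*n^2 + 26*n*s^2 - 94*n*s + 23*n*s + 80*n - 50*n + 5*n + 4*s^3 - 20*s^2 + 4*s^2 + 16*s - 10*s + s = -50*n^3 + n^2*(20*s + 45) + n*(26*s^2 - 71*s + 35) + 4*s^3 - 16*s^2 + 7*s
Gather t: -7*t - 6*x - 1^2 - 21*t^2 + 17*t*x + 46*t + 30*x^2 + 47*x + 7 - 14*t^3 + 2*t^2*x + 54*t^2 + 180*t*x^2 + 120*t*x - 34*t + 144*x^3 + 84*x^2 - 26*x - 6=-14*t^3 + t^2*(2*x + 33) + t*(180*x^2 + 137*x + 5) + 144*x^3 + 114*x^2 + 15*x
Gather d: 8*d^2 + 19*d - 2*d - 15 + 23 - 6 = 8*d^2 + 17*d + 2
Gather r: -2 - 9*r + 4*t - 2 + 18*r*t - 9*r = r*(18*t - 18) + 4*t - 4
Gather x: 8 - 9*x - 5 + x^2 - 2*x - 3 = x^2 - 11*x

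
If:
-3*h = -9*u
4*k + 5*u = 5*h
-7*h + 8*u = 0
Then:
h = 0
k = 0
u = 0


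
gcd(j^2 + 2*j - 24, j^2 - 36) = j + 6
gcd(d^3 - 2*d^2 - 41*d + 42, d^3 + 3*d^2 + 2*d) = 1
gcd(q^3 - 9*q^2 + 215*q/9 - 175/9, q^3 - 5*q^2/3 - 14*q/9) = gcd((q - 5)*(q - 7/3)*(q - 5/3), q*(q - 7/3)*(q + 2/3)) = q - 7/3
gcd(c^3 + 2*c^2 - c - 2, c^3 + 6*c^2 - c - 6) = c^2 - 1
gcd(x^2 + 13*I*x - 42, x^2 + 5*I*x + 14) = x + 7*I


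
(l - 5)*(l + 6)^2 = l^3 + 7*l^2 - 24*l - 180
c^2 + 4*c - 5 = (c - 1)*(c + 5)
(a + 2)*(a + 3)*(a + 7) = a^3 + 12*a^2 + 41*a + 42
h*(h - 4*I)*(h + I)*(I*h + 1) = I*h^4 + 4*h^3 + I*h^2 + 4*h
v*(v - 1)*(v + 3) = v^3 + 2*v^2 - 3*v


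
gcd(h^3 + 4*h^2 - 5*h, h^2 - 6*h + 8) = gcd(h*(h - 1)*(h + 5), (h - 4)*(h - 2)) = 1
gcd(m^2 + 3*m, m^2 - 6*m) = m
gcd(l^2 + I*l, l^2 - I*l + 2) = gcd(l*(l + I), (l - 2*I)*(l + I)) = l + I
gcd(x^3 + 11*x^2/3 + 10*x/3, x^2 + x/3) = x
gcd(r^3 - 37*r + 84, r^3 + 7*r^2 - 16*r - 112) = r^2 + 3*r - 28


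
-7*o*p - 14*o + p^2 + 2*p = (-7*o + p)*(p + 2)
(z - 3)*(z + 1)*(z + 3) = z^3 + z^2 - 9*z - 9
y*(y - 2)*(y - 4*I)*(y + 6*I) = y^4 - 2*y^3 + 2*I*y^3 + 24*y^2 - 4*I*y^2 - 48*y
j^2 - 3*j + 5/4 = (j - 5/2)*(j - 1/2)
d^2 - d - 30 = (d - 6)*(d + 5)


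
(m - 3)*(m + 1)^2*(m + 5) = m^4 + 4*m^3 - 10*m^2 - 28*m - 15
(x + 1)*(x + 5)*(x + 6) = x^3 + 12*x^2 + 41*x + 30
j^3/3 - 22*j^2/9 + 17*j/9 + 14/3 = (j/3 + 1/3)*(j - 6)*(j - 7/3)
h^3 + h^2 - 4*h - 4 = (h - 2)*(h + 1)*(h + 2)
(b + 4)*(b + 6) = b^2 + 10*b + 24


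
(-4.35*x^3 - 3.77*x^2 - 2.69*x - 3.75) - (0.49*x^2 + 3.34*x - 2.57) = -4.35*x^3 - 4.26*x^2 - 6.03*x - 1.18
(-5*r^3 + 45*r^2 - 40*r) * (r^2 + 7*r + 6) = -5*r^5 + 10*r^4 + 245*r^3 - 10*r^2 - 240*r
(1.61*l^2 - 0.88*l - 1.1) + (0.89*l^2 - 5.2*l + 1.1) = 2.5*l^2 - 6.08*l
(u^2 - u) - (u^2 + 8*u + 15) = -9*u - 15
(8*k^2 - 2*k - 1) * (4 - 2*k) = -16*k^3 + 36*k^2 - 6*k - 4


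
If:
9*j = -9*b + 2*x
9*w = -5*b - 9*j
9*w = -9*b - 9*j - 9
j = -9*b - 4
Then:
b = -9/4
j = 65/4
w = -15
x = 63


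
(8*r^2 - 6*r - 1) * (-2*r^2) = -16*r^4 + 12*r^3 + 2*r^2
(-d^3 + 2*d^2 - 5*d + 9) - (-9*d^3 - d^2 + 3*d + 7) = 8*d^3 + 3*d^2 - 8*d + 2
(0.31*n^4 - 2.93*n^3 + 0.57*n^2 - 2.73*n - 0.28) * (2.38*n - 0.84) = 0.7378*n^5 - 7.2338*n^4 + 3.8178*n^3 - 6.9762*n^2 + 1.6268*n + 0.2352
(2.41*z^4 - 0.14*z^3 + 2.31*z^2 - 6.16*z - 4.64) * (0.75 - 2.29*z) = -5.5189*z^5 + 2.1281*z^4 - 5.3949*z^3 + 15.8389*z^2 + 6.0056*z - 3.48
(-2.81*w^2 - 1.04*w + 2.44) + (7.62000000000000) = -2.81*w^2 - 1.04*w + 10.06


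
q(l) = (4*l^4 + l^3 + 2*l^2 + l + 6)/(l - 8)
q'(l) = (16*l^3 + 3*l^2 + 4*l + 1)/(l - 8) - (4*l^4 + l^3 + 2*l^2 + l + 6)/(l - 8)^2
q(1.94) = -13.11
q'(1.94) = -24.75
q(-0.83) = -0.89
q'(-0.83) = 0.96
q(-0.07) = -0.74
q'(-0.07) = -0.18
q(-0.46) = -0.71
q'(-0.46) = 0.12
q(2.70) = -48.21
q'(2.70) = -74.87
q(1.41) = -4.55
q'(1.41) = -9.41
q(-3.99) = -82.08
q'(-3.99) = 75.18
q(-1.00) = -1.11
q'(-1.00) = 1.65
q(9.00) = 27150.00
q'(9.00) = -15206.00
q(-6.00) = -360.00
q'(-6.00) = 215.07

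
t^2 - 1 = (t - 1)*(t + 1)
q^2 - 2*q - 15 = (q - 5)*(q + 3)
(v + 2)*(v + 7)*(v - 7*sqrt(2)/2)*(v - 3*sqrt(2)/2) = v^4 - 5*sqrt(2)*v^3 + 9*v^3 - 45*sqrt(2)*v^2 + 49*v^2/2 - 70*sqrt(2)*v + 189*v/2 + 147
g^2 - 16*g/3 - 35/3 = (g - 7)*(g + 5/3)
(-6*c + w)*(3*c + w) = -18*c^2 - 3*c*w + w^2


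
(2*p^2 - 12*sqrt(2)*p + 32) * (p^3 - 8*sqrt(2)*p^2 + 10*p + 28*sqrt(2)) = 2*p^5 - 28*sqrt(2)*p^4 + 244*p^3 - 320*sqrt(2)*p^2 - 352*p + 896*sqrt(2)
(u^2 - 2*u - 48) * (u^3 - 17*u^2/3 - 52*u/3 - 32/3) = u^5 - 23*u^4/3 - 54*u^3 + 296*u^2 + 2560*u/3 + 512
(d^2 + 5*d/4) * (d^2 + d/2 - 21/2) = d^4 + 7*d^3/4 - 79*d^2/8 - 105*d/8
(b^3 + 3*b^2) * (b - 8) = b^4 - 5*b^3 - 24*b^2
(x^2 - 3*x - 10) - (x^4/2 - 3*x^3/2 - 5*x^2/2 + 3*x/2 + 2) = -x^4/2 + 3*x^3/2 + 7*x^2/2 - 9*x/2 - 12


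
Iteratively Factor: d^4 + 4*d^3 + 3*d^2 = (d)*(d^3 + 4*d^2 + 3*d) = d^2*(d^2 + 4*d + 3) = d^2*(d + 1)*(d + 3)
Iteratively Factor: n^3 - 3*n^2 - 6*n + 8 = (n - 1)*(n^2 - 2*n - 8) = (n - 1)*(n + 2)*(n - 4)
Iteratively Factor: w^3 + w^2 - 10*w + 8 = (w + 4)*(w^2 - 3*w + 2) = (w - 2)*(w + 4)*(w - 1)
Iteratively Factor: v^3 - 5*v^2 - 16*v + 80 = (v + 4)*(v^2 - 9*v + 20) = (v - 4)*(v + 4)*(v - 5)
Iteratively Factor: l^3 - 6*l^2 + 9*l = (l - 3)*(l^2 - 3*l) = l*(l - 3)*(l - 3)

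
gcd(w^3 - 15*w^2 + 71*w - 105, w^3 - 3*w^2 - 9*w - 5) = w - 5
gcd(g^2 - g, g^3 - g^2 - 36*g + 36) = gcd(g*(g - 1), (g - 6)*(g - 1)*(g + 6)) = g - 1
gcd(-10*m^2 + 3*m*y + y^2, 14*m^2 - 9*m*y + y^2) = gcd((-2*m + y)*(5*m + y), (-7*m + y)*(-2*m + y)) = -2*m + y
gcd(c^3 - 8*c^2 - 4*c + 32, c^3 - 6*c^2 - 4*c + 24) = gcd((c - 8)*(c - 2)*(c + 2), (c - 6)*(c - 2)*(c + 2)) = c^2 - 4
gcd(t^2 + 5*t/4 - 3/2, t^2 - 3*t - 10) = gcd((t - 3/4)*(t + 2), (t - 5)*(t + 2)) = t + 2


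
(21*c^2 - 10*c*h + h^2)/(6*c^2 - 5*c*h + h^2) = (7*c - h)/(2*c - h)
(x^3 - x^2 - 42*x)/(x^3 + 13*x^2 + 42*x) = (x - 7)/(x + 7)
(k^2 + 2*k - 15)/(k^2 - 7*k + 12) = (k + 5)/(k - 4)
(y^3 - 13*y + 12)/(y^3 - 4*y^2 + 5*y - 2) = (y^2 + y - 12)/(y^2 - 3*y + 2)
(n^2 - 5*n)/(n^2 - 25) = n/(n + 5)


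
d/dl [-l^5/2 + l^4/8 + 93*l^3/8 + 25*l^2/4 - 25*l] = -5*l^4/2 + l^3/2 + 279*l^2/8 + 25*l/2 - 25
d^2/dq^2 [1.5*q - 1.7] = 0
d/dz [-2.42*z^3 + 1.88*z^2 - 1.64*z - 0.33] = -7.26*z^2 + 3.76*z - 1.64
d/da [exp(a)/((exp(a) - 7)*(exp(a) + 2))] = (-exp(2*a) - 14)*exp(a)/(exp(4*a) - 10*exp(3*a) - 3*exp(2*a) + 140*exp(a) + 196)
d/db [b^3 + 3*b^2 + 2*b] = 3*b^2 + 6*b + 2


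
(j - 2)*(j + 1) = j^2 - j - 2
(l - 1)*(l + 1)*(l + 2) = l^3 + 2*l^2 - l - 2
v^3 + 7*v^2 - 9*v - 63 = (v - 3)*(v + 3)*(v + 7)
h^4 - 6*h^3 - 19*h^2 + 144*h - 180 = (h - 6)*(h - 3)*(h - 2)*(h + 5)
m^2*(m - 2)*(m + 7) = m^4 + 5*m^3 - 14*m^2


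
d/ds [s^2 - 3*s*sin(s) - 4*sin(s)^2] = -3*s*cos(s) + 2*s - 3*sin(s) - 4*sin(2*s)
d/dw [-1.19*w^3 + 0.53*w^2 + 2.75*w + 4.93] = -3.57*w^2 + 1.06*w + 2.75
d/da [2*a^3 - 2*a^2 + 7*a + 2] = 6*a^2 - 4*a + 7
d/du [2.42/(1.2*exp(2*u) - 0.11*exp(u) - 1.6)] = (0.2662 - 5.808*exp(u))*exp(u)/(-1.2*exp(2*u) + 0.11*exp(u) + 1.6)^2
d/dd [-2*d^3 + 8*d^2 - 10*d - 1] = -6*d^2 + 16*d - 10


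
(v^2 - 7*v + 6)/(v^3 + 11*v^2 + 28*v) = (v^2 - 7*v + 6)/(v*(v^2 + 11*v + 28))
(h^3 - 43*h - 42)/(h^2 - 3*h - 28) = (h^2 + 7*h + 6)/(h + 4)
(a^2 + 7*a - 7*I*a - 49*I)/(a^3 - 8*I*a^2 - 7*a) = (a + 7)/(a*(a - I))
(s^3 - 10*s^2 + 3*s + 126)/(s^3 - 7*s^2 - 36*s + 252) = (s + 3)/(s + 6)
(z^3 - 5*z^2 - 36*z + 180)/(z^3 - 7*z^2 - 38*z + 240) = (z - 6)/(z - 8)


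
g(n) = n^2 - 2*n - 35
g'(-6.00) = -14.00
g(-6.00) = 13.00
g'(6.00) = 10.00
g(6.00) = -11.00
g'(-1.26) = -4.52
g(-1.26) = -30.89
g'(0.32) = -1.36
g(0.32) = -35.54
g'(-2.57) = -7.14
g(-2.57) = -23.26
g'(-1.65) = -5.30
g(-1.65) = -28.98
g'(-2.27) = -6.54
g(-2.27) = -25.31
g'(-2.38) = -6.76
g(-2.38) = -24.58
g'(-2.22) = -6.44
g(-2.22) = -25.63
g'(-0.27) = -2.54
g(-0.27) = -34.39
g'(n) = 2*n - 2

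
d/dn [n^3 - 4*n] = 3*n^2 - 4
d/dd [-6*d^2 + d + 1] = 1 - 12*d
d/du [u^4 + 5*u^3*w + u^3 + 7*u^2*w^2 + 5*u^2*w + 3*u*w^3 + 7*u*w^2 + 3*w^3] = 4*u^3 + 15*u^2*w + 3*u^2 + 14*u*w^2 + 10*u*w + 3*w^3 + 7*w^2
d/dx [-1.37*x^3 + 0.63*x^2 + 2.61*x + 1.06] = -4.11*x^2 + 1.26*x + 2.61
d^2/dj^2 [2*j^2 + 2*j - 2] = 4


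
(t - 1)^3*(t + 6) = t^4 + 3*t^3 - 15*t^2 + 17*t - 6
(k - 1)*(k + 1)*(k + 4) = k^3 + 4*k^2 - k - 4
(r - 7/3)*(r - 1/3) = r^2 - 8*r/3 + 7/9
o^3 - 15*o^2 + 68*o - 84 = (o - 7)*(o - 6)*(o - 2)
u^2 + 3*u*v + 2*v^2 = (u + v)*(u + 2*v)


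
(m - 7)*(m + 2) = m^2 - 5*m - 14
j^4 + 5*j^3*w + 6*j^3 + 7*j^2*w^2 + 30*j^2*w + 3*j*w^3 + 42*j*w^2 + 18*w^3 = (j + 6)*(j + w)^2*(j + 3*w)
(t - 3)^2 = t^2 - 6*t + 9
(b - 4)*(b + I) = b^2 - 4*b + I*b - 4*I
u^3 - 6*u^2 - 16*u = u*(u - 8)*(u + 2)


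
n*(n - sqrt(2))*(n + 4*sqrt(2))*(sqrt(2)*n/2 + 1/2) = sqrt(2)*n^4/2 + 7*n^3/2 - 5*sqrt(2)*n^2/2 - 4*n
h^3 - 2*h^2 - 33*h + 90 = (h - 5)*(h - 3)*(h + 6)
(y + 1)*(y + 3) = y^2 + 4*y + 3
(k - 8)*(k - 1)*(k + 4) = k^3 - 5*k^2 - 28*k + 32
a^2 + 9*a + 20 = (a + 4)*(a + 5)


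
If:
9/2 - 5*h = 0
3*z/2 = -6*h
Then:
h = 9/10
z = -18/5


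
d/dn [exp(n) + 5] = exp(n)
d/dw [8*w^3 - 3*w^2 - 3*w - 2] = 24*w^2 - 6*w - 3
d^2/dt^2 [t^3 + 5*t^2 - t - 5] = 6*t + 10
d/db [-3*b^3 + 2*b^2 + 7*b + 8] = -9*b^2 + 4*b + 7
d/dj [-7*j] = -7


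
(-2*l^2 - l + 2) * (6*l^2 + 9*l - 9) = -12*l^4 - 24*l^3 + 21*l^2 + 27*l - 18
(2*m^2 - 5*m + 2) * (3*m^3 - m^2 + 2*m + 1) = 6*m^5 - 17*m^4 + 15*m^3 - 10*m^2 - m + 2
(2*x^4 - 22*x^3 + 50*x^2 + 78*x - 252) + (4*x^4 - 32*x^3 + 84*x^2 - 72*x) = 6*x^4 - 54*x^3 + 134*x^2 + 6*x - 252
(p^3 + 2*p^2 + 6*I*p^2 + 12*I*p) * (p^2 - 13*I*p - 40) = p^5 + 2*p^4 - 7*I*p^4 + 38*p^3 - 14*I*p^3 + 76*p^2 - 240*I*p^2 - 480*I*p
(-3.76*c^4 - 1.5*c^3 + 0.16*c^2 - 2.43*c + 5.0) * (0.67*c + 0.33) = -2.5192*c^5 - 2.2458*c^4 - 0.3878*c^3 - 1.5753*c^2 + 2.5481*c + 1.65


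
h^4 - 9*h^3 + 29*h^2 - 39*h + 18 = (h - 3)^2*(h - 2)*(h - 1)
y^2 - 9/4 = (y - 3/2)*(y + 3/2)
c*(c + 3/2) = c^2 + 3*c/2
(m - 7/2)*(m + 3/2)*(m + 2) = m^3 - 37*m/4 - 21/2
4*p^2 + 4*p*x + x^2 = (2*p + x)^2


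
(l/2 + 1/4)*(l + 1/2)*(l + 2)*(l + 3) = l^4/2 + 3*l^3 + 45*l^2/8 + 29*l/8 + 3/4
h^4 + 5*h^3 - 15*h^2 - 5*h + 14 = (h - 2)*(h - 1)*(h + 1)*(h + 7)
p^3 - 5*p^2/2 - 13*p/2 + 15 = (p - 3)*(p - 2)*(p + 5/2)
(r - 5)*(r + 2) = r^2 - 3*r - 10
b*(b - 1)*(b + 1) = b^3 - b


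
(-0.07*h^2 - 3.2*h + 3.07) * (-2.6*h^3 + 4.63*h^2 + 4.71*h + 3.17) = 0.182*h^5 + 7.9959*h^4 - 23.1277*h^3 - 1.0798*h^2 + 4.3157*h + 9.7319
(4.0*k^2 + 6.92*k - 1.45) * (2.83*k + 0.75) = 11.32*k^3 + 22.5836*k^2 + 1.0865*k - 1.0875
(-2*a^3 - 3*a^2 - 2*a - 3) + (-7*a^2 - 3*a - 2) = -2*a^3 - 10*a^2 - 5*a - 5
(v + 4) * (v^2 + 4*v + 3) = v^3 + 8*v^2 + 19*v + 12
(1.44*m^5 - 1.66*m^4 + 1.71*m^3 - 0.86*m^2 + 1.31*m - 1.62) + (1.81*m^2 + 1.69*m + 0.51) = 1.44*m^5 - 1.66*m^4 + 1.71*m^3 + 0.95*m^2 + 3.0*m - 1.11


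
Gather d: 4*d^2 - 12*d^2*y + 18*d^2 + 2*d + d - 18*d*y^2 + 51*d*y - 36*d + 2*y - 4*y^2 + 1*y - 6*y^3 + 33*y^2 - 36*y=d^2*(22 - 12*y) + d*(-18*y^2 + 51*y - 33) - 6*y^3 + 29*y^2 - 33*y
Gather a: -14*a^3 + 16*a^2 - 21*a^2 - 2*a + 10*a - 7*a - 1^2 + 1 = -14*a^3 - 5*a^2 + a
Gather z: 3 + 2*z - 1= 2*z + 2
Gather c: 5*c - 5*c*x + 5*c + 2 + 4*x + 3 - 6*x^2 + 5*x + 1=c*(10 - 5*x) - 6*x^2 + 9*x + 6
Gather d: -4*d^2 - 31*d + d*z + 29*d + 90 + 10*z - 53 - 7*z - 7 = -4*d^2 + d*(z - 2) + 3*z + 30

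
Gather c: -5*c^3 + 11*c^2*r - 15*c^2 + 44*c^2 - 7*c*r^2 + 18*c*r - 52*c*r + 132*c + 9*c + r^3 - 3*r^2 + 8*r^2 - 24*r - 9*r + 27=-5*c^3 + c^2*(11*r + 29) + c*(-7*r^2 - 34*r + 141) + r^3 + 5*r^2 - 33*r + 27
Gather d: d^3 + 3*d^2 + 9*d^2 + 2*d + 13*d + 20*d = d^3 + 12*d^2 + 35*d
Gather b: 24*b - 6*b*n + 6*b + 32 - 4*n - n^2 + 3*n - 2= b*(30 - 6*n) - n^2 - n + 30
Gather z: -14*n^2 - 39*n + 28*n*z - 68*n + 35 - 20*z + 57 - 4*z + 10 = -14*n^2 - 107*n + z*(28*n - 24) + 102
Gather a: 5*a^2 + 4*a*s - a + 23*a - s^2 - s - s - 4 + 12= 5*a^2 + a*(4*s + 22) - s^2 - 2*s + 8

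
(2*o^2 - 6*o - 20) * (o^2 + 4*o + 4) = 2*o^4 + 2*o^3 - 36*o^2 - 104*o - 80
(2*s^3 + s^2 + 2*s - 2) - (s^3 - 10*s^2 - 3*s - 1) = s^3 + 11*s^2 + 5*s - 1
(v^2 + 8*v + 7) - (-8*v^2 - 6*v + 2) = 9*v^2 + 14*v + 5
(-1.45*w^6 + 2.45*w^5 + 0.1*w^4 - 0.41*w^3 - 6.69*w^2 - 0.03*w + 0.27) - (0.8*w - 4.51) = -1.45*w^6 + 2.45*w^5 + 0.1*w^4 - 0.41*w^3 - 6.69*w^2 - 0.83*w + 4.78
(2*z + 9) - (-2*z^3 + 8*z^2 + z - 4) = 2*z^3 - 8*z^2 + z + 13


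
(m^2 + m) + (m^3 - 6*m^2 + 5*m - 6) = m^3 - 5*m^2 + 6*m - 6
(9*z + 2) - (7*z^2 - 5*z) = -7*z^2 + 14*z + 2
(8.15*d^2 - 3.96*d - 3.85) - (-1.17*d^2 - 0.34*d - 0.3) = 9.32*d^2 - 3.62*d - 3.55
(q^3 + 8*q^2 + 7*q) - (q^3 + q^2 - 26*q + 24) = 7*q^2 + 33*q - 24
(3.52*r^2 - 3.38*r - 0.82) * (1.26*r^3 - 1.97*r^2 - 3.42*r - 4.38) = 4.4352*r^5 - 11.1932*r^4 - 6.413*r^3 - 2.2426*r^2 + 17.6088*r + 3.5916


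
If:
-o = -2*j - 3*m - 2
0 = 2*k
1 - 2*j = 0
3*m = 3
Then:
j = 1/2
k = 0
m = 1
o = 6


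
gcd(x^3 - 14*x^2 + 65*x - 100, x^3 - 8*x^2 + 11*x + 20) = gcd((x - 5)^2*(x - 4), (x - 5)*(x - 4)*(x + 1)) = x^2 - 9*x + 20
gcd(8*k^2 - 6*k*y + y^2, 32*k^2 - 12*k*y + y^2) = -4*k + y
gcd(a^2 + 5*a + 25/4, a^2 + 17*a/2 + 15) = a + 5/2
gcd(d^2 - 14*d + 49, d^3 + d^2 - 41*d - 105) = d - 7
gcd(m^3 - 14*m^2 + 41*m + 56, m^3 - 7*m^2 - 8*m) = m^2 - 7*m - 8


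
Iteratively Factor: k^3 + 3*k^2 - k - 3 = (k + 1)*(k^2 + 2*k - 3) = (k + 1)*(k + 3)*(k - 1)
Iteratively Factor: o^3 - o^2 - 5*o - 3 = (o + 1)*(o^2 - 2*o - 3) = (o - 3)*(o + 1)*(o + 1)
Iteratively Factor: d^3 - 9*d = (d)*(d^2 - 9) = d*(d - 3)*(d + 3)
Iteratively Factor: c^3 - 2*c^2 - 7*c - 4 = (c - 4)*(c^2 + 2*c + 1) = (c - 4)*(c + 1)*(c + 1)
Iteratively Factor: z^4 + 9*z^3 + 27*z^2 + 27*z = (z)*(z^3 + 9*z^2 + 27*z + 27) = z*(z + 3)*(z^2 + 6*z + 9) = z*(z + 3)^2*(z + 3)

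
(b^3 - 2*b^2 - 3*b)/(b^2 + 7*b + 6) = b*(b - 3)/(b + 6)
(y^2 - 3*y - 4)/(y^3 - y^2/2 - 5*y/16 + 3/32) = 32*(y^2 - 3*y - 4)/(32*y^3 - 16*y^2 - 10*y + 3)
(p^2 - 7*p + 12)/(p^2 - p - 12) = (p - 3)/(p + 3)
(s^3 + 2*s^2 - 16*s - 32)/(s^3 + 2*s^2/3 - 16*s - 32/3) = 3*(s + 2)/(3*s + 2)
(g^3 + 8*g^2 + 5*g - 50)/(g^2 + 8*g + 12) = (g^3 + 8*g^2 + 5*g - 50)/(g^2 + 8*g + 12)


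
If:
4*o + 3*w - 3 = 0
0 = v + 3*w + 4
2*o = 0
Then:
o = 0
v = -7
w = 1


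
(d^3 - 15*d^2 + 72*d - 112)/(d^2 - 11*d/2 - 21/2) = 2*(d^2 - 8*d + 16)/(2*d + 3)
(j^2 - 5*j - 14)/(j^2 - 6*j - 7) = (j + 2)/(j + 1)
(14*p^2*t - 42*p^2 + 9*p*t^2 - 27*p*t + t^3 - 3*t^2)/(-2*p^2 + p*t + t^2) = (-7*p*t + 21*p - t^2 + 3*t)/(p - t)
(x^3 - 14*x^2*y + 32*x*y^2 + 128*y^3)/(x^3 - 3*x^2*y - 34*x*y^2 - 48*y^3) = (x - 8*y)/(x + 3*y)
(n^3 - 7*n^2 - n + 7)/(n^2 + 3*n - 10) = (n^3 - 7*n^2 - n + 7)/(n^2 + 3*n - 10)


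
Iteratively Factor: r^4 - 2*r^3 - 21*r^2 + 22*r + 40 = (r + 1)*(r^3 - 3*r^2 - 18*r + 40) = (r - 2)*(r + 1)*(r^2 - r - 20) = (r - 2)*(r + 1)*(r + 4)*(r - 5)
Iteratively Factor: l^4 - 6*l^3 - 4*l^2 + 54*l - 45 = (l + 3)*(l^3 - 9*l^2 + 23*l - 15) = (l - 1)*(l + 3)*(l^2 - 8*l + 15) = (l - 3)*(l - 1)*(l + 3)*(l - 5)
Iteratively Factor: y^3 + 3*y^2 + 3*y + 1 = (y + 1)*(y^2 + 2*y + 1) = (y + 1)^2*(y + 1)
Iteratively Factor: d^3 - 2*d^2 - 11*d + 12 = (d - 1)*(d^2 - d - 12) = (d - 1)*(d + 3)*(d - 4)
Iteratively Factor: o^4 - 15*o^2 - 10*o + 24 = (o - 4)*(o^3 + 4*o^2 + o - 6) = (o - 4)*(o + 2)*(o^2 + 2*o - 3) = (o - 4)*(o + 2)*(o + 3)*(o - 1)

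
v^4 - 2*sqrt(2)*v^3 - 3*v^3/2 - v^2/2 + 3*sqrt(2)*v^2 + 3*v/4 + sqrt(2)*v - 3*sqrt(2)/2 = (v - 3/2)*(v - 2*sqrt(2))*(v - sqrt(2)/2)*(v + sqrt(2)/2)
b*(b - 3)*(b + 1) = b^3 - 2*b^2 - 3*b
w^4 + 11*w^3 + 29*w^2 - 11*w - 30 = (w - 1)*(w + 1)*(w + 5)*(w + 6)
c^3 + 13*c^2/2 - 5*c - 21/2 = (c - 3/2)*(c + 1)*(c + 7)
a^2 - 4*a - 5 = (a - 5)*(a + 1)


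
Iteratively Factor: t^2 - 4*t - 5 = (t + 1)*(t - 5)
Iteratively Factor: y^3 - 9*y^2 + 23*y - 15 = (y - 5)*(y^2 - 4*y + 3) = (y - 5)*(y - 1)*(y - 3)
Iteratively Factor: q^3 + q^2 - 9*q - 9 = (q + 3)*(q^2 - 2*q - 3) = (q + 1)*(q + 3)*(q - 3)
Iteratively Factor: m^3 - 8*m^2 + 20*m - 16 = (m - 2)*(m^2 - 6*m + 8) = (m - 2)^2*(m - 4)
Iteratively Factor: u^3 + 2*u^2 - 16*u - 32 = (u - 4)*(u^2 + 6*u + 8) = (u - 4)*(u + 2)*(u + 4)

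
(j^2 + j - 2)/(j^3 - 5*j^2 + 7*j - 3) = (j + 2)/(j^2 - 4*j + 3)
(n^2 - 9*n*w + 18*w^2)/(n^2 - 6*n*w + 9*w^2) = (-n + 6*w)/(-n + 3*w)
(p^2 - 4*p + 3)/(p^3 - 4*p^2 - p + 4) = (p - 3)/(p^2 - 3*p - 4)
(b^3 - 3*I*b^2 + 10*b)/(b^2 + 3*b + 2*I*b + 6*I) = b*(b - 5*I)/(b + 3)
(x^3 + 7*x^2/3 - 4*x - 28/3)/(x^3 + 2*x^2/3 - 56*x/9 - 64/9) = 3*(3*x^2 + x - 14)/(9*x^2 - 12*x - 32)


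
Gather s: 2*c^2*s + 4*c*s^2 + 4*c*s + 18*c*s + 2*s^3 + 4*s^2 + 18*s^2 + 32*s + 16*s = 2*s^3 + s^2*(4*c + 22) + s*(2*c^2 + 22*c + 48)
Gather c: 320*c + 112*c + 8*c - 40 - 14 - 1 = 440*c - 55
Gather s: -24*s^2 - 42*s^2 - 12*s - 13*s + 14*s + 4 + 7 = -66*s^2 - 11*s + 11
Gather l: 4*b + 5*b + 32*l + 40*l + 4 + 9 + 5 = 9*b + 72*l + 18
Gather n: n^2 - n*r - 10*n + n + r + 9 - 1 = n^2 + n*(-r - 9) + r + 8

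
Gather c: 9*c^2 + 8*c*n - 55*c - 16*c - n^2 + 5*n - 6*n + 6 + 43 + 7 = 9*c^2 + c*(8*n - 71) - n^2 - n + 56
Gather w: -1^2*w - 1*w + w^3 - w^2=w^3 - w^2 - 2*w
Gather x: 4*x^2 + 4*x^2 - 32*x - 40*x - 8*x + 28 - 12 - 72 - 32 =8*x^2 - 80*x - 88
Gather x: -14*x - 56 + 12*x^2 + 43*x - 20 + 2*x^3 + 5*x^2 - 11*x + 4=2*x^3 + 17*x^2 + 18*x - 72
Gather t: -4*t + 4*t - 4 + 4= 0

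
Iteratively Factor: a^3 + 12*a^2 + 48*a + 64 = (a + 4)*(a^2 + 8*a + 16) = (a + 4)^2*(a + 4)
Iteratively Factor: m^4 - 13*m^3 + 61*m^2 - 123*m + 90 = (m - 5)*(m^3 - 8*m^2 + 21*m - 18) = (m - 5)*(m - 3)*(m^2 - 5*m + 6) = (m - 5)*(m - 3)^2*(m - 2)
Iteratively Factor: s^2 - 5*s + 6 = (s - 3)*(s - 2)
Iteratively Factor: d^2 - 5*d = (d - 5)*(d)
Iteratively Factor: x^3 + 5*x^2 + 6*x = (x + 3)*(x^2 + 2*x) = (x + 2)*(x + 3)*(x)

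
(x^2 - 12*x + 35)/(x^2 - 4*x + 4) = (x^2 - 12*x + 35)/(x^2 - 4*x + 4)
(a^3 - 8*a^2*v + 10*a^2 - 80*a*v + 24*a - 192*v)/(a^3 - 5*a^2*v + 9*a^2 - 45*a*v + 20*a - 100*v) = (-a^2 + 8*a*v - 6*a + 48*v)/(-a^2 + 5*a*v - 5*a + 25*v)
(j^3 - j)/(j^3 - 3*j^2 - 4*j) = (j - 1)/(j - 4)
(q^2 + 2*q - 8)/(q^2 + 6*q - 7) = (q^2 + 2*q - 8)/(q^2 + 6*q - 7)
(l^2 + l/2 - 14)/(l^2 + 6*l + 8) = (l - 7/2)/(l + 2)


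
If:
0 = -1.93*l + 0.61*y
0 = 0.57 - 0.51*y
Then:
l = 0.35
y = 1.12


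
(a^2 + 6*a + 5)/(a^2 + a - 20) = (a + 1)/(a - 4)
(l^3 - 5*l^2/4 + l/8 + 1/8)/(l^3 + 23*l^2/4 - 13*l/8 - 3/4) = (l - 1)/(l + 6)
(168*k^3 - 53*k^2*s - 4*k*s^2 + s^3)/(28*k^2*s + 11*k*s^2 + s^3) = (24*k^2 - 11*k*s + s^2)/(s*(4*k + s))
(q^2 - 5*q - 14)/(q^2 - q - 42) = (q + 2)/(q + 6)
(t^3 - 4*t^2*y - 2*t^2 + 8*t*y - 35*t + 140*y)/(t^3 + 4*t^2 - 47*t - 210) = (t - 4*y)/(t + 6)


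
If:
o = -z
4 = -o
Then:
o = -4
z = 4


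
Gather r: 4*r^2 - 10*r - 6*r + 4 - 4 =4*r^2 - 16*r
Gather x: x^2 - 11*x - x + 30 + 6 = x^2 - 12*x + 36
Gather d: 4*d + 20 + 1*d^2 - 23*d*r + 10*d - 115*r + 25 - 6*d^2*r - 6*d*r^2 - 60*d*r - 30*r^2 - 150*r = d^2*(1 - 6*r) + d*(-6*r^2 - 83*r + 14) - 30*r^2 - 265*r + 45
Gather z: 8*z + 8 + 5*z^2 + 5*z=5*z^2 + 13*z + 8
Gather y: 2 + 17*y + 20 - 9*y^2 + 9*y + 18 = -9*y^2 + 26*y + 40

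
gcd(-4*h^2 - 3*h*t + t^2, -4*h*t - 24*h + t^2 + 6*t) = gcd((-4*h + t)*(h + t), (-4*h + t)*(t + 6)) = -4*h + t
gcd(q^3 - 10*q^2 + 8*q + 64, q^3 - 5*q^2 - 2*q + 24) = q^2 - 2*q - 8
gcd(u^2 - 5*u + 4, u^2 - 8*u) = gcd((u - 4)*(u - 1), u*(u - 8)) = 1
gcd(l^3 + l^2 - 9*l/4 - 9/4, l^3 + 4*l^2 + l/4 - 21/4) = l + 3/2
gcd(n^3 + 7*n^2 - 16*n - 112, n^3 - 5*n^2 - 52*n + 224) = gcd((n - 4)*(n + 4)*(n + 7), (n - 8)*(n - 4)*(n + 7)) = n^2 + 3*n - 28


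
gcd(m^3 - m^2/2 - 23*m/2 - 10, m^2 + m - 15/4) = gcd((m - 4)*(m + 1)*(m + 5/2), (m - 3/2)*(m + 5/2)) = m + 5/2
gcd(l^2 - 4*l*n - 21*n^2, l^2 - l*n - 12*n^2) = l + 3*n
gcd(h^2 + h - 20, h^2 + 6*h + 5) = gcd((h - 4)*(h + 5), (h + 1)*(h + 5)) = h + 5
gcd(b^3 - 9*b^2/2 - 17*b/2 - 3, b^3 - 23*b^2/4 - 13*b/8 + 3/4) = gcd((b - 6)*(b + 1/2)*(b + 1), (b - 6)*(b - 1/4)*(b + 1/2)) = b^2 - 11*b/2 - 3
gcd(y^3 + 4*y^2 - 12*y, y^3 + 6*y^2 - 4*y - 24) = y^2 + 4*y - 12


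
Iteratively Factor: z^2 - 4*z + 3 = (z - 3)*(z - 1)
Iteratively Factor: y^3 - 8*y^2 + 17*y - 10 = (y - 2)*(y^2 - 6*y + 5) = (y - 5)*(y - 2)*(y - 1)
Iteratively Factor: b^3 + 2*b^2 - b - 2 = (b + 2)*(b^2 - 1) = (b + 1)*(b + 2)*(b - 1)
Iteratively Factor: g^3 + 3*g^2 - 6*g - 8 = (g + 1)*(g^2 + 2*g - 8) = (g - 2)*(g + 1)*(g + 4)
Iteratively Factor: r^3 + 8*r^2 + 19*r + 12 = (r + 1)*(r^2 + 7*r + 12) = (r + 1)*(r + 3)*(r + 4)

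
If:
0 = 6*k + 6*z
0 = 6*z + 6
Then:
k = 1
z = -1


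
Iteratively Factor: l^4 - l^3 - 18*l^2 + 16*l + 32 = (l - 2)*(l^3 + l^2 - 16*l - 16) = (l - 2)*(l + 1)*(l^2 - 16) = (l - 4)*(l - 2)*(l + 1)*(l + 4)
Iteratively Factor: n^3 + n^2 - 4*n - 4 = (n - 2)*(n^2 + 3*n + 2) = (n - 2)*(n + 1)*(n + 2)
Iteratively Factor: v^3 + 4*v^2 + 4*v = (v)*(v^2 + 4*v + 4) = v*(v + 2)*(v + 2)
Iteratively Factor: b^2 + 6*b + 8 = (b + 4)*(b + 2)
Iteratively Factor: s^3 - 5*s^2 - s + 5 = (s - 1)*(s^2 - 4*s - 5) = (s - 5)*(s - 1)*(s + 1)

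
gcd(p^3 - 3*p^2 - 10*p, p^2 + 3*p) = p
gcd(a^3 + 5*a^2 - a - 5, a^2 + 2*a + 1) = a + 1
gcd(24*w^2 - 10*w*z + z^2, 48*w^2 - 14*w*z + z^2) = -6*w + z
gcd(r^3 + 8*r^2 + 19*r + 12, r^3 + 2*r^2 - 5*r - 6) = r^2 + 4*r + 3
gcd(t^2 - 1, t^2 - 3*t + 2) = t - 1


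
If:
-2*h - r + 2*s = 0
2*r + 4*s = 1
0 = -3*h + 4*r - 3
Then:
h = -2/7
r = 15/28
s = -1/56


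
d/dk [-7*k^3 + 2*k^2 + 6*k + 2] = -21*k^2 + 4*k + 6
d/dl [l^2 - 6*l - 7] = 2*l - 6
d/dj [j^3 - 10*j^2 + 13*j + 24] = 3*j^2 - 20*j + 13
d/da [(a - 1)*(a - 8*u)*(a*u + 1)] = u*(a - 1)*(a - 8*u) + (a - 1)*(a*u + 1) + (a - 8*u)*(a*u + 1)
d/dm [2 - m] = -1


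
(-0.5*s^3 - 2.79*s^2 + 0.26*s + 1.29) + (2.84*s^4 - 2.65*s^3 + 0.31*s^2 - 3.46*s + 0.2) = 2.84*s^4 - 3.15*s^3 - 2.48*s^2 - 3.2*s + 1.49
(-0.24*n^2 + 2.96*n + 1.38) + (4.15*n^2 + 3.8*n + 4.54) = 3.91*n^2 + 6.76*n + 5.92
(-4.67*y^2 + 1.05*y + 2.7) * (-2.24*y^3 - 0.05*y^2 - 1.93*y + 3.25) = 10.4608*y^5 - 2.1185*y^4 + 2.9126*y^3 - 17.339*y^2 - 1.7985*y + 8.775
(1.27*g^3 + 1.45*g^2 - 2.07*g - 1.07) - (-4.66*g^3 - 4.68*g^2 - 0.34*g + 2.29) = 5.93*g^3 + 6.13*g^2 - 1.73*g - 3.36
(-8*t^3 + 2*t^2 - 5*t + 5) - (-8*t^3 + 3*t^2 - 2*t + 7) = -t^2 - 3*t - 2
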